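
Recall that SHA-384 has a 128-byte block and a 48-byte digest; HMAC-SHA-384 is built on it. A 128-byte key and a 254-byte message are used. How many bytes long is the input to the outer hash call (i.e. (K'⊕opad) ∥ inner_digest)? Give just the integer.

176

Key is 128 ≤ 128 bytes, zero-padded: |K'| = 128.
Outer input = (K'⊕opad) ∥ H(inner) → 128 + 48 = 176 bytes.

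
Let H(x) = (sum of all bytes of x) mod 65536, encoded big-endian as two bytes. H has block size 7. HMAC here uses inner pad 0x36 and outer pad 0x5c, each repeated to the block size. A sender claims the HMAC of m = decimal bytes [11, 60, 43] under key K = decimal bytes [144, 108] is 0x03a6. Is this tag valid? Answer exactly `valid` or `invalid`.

invalid

Key decimal bytes [144, 108] = 90 6c is 2 bytes ≤ B = 7; zero-pad to 7 bytes: K' = 90 6c 00 00 00 00 00.
K' ⊕ ipad = a6 5a 36 36 36 36 36; K' ⊕ opad = cc 30 5c 5c 5c 5c 5c.
Inner hash: sum = 166+90+54+54+54+54+54+11+60+43 = 640 → 02 80.
Outer hash (recomputed tag): sum = 204+48+92+92+92+92+92+2+128 = 842 → 03 4a.
Recomputed tag = 034a; claimed = 03a6 → mismatch.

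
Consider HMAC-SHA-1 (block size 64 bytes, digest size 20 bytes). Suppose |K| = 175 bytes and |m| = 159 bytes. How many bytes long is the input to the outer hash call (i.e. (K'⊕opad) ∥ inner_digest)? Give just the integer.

84

Key is 175 > 64 bytes, so it is hashed to 20 bytes then zero-padded to 64: |K'| = 64.
Outer input = (K'⊕opad) ∥ H(inner) → 64 + 20 = 84 bytes.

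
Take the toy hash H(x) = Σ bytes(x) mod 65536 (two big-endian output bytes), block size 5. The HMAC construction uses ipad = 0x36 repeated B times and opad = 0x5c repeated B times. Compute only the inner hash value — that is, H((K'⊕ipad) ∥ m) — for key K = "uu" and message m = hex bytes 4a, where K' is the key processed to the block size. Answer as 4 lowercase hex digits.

Key "uu" = 75 75 is 2 bytes ≤ B = 5; zero-pad to 5 bytes: K' = 75 75 00 00 00.
K' ⊕ ipad = 43 43 36 36 36.
Inner input = 43 43 36 36 36 ∥ 4a.
Inner hash: sum = 67+67+54+54+54+74 = 370 → 01 72.

0172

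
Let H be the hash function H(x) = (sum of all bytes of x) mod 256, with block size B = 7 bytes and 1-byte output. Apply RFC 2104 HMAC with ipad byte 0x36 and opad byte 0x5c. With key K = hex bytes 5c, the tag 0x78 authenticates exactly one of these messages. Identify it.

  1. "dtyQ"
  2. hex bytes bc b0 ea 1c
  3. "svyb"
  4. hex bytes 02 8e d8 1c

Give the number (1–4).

Key hex bytes 5c is 1 byte ≤ B = 7; zero-pad to 7 bytes: K' = 5c 00 00 00 00 00 00.
K' ⊕ ipad = 6a 36 36 36 36 36 36; K' ⊕ opad = 00 5c 5c 5c 5c 5c 5c.
m1: inner = H(6a 36 36 36 36 36 36 64 74 79 51) = 50; tag = H(00 5c 5c 5c 5c 5c 5c 50) = 78 ← matches
m2: inner = H(6a 36 36 36 36 36 36 bc b0 ea 1c) = 20; tag = H(00 5c 5c 5c 5c 5c 5c 20) = 48
m3: inner = H(6a 36 36 36 36 36 36 73 76 79 62) = 72; tag = H(00 5c 5c 5c 5c 5c 5c 72) = 9a
m4: inner = H(6a 36 36 36 36 36 36 02 8e d8 1c) = 32; tag = H(00 5c 5c 5c 5c 5c 5c 32) = 5a

1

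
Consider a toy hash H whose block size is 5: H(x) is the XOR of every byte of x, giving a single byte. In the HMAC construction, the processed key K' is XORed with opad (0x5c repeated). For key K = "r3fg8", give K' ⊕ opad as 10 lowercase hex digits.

Key "r3fg8" = 72 33 66 67 38 is exactly B = 5 bytes: K' = 72 33 66 67 38.
XOR each byte with 0x5c: 72⊕5c=2e, 33⊕5c=6f, 66⊕5c=3a, 67⊕5c=3b, 38⊕5c=64.

2e6f3a3b64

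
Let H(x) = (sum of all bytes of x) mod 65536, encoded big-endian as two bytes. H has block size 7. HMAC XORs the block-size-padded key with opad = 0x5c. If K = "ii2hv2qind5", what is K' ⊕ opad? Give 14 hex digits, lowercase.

5fa95c5c5c5c5c

Key "ii2hv2qind5" = 69 69 32 68 76 32 71 69 6e 64 35 is 11 bytes > B = 7, so hash it first: H(key) = 03 f5, then zero-pad to 7 bytes: K' = 03 f5 00 00 00 00 00.
XOR each byte with 0x5c: 03⊕5c=5f, f5⊕5c=a9, 00⊕5c=5c, 00⊕5c=5c, 00⊕5c=5c, 00⊕5c=5c, 00⊕5c=5c.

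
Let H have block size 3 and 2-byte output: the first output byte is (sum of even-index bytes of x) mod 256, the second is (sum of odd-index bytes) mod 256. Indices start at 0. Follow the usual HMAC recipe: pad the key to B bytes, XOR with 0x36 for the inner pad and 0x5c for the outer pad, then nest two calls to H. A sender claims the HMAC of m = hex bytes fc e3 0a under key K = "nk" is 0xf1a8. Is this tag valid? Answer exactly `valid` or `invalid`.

valid

Key "nk" = 6e 6b is 2 bytes ≤ B = 3; zero-pad to 3 bytes: K' = 6e 6b 00.
K' ⊕ ipad = 58 5d 36; K' ⊕ opad = 32 37 5c.
Inner hash: even-index sum = 369 mod 256 = 113; odd-index sum = 355 mod 256 = 99 → 71 63.
Outer hash (recomputed tag): even-index sum = 241 mod 256 = 241; odd-index sum = 168 mod 256 = 168 → f1 a8.
Recomputed tag = f1a8; claimed = f1a8 → match.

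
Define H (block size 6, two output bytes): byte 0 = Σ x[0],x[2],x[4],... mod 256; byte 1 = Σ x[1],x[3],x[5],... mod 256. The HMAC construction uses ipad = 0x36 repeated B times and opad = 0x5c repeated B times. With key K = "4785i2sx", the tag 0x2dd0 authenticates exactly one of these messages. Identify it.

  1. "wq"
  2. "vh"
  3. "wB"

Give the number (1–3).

3

Key "4785i2sx" = 34 37 38 35 69 32 73 78 is 8 bytes > B = 6, so hash it first: H(key) = 48 16, then zero-pad to 6 bytes: K' = 48 16 00 00 00 00.
K' ⊕ ipad = 7e 20 36 36 36 36; K' ⊕ opad = 14 4a 5c 5c 5c 5c.
m1: inner = H(7e 20 36 36 36 36 77 71) = 61 fd; tag = H(14 4a 5c 5c 5c 5c 61 fd) = 2dff
m2: inner = H(7e 20 36 36 36 36 76 68) = 60 f4; tag = H(14 4a 5c 5c 5c 5c 60 f4) = 2cf6
m3: inner = H(7e 20 36 36 36 36 77 42) = 61 ce; tag = H(14 4a 5c 5c 5c 5c 61 ce) = 2dd0 ← matches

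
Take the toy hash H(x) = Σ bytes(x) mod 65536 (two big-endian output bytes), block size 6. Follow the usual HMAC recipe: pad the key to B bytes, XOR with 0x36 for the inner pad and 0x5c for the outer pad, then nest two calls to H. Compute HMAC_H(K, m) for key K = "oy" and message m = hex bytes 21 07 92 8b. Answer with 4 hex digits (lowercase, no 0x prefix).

Key "oy" = 6f 79 is 2 bytes ≤ B = 6; zero-pad to 6 bytes: K' = 6f 79 00 00 00 00.
K' ⊕ ipad = 59 4f 36 36 36 36.  K' ⊕ opad = 33 25 5c 5c 5c 5c.
Inner input = (K'⊕ipad) ∥ m = 59 4f 36 36 36 36 ∥ 21 07 92 8b.
Inner hash: sum = 89+79+54+54+54+54+33+7+146+139 = 709 → 02 c5.
Outer input = (K'⊕opad) ∥ inner = 33 25 5c 5c 5c 5c ∥ 02 c5.
Outer hash (tag): sum = 51+37+92+92+92+92+2+197 = 655 → 02 8f.

028f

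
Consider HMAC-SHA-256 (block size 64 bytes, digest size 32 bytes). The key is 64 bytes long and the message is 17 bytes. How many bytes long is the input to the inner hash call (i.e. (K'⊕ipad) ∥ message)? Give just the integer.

81

Key is 64 ≤ 64 bytes, zero-padded: |K'| = 64.
Inner input = (K'⊕ipad) ∥ m → 64 + 17 = 81 bytes.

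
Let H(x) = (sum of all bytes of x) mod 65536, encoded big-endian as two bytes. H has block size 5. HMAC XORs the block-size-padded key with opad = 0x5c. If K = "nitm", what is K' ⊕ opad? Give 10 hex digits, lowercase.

Key "nitm" = 6e 69 74 6d is 4 bytes ≤ B = 5; zero-pad to 5 bytes: K' = 6e 69 74 6d 00.
XOR each byte with 0x5c: 6e⊕5c=32, 69⊕5c=35, 74⊕5c=28, 6d⊕5c=31, 00⊕5c=5c.

323528315c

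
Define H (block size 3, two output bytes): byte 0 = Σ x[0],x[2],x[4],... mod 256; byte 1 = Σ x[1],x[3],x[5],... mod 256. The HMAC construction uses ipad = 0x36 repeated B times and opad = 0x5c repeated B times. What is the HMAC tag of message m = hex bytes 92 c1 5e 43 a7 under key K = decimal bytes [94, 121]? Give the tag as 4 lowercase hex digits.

Key decimal bytes [94, 121] = 5e 79 is 2 bytes ≤ B = 3; zero-pad to 3 bytes: K' = 5e 79 00.
K' ⊕ ipad = 68 4f 36.  K' ⊕ opad = 02 25 5c.
Inner input = (K'⊕ipad) ∥ m = 68 4f 36 ∥ 92 c1 5e 43 a7.
Inner hash: even-index sum = 418 mod 256 = 162; odd-index sum = 486 mod 256 = 230 → a2 e6.
Outer input = (K'⊕opad) ∥ inner = 02 25 5c ∥ a2 e6.
Outer hash (tag): even-index sum = 324 mod 256 = 68; odd-index sum = 199 mod 256 = 199 → 44 c7.

44c7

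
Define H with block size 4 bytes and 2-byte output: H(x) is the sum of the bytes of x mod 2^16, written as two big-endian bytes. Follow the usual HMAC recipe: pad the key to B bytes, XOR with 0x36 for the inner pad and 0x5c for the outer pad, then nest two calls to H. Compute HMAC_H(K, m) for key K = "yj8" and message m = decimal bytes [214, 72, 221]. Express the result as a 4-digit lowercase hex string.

0207

Key "yj8" = 79 6a 38 is 3 bytes ≤ B = 4; zero-pad to 4 bytes: K' = 79 6a 38 00.
K' ⊕ ipad = 4f 5c 0e 36.  K' ⊕ opad = 25 36 64 5c.
Inner input = (K'⊕ipad) ∥ m = 4f 5c 0e 36 ∥ d6 48 dd.
Inner hash: sum = 79+92+14+54+214+72+221 = 746 → 02 ea.
Outer input = (K'⊕opad) ∥ inner = 25 36 64 5c ∥ 02 ea.
Outer hash (tag): sum = 37+54+100+92+2+234 = 519 → 02 07.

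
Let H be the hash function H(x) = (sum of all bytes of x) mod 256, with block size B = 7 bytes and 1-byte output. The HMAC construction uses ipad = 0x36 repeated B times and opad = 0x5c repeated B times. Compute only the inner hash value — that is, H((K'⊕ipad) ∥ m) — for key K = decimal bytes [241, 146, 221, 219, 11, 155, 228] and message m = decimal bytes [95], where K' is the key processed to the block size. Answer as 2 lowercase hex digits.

Key decimal bytes [241, 146, 221, 219, 11, 155, 228] = f1 92 dd db 0b 9b e4 is exactly B = 7 bytes: K' = f1 92 dd db 0b 9b e4.
K' ⊕ ipad = c7 a4 eb ed 3d ad d2.
Inner input = c7 a4 eb ed 3d ad d2 ∥ 5f.
Inner hash: sum = 199+164+235+237+61+173+210+95 = 1374; mod 256 = 94 → 5e.

5e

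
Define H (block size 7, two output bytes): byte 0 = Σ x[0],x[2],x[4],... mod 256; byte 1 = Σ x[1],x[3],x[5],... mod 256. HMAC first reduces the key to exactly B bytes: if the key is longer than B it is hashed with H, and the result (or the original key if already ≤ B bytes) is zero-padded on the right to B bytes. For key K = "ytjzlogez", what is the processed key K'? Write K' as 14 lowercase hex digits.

30c20000000000

|K| = 9 > B = 7, so first hash the key.
H(K): even-index sum = 560 mod 256 = 48; odd-index sum = 450 mod 256 = 194 → 30 c2.
Zero-pad H(K) = 30 c2 to 7 bytes: K' = 30 c2 00 00 00 00 00.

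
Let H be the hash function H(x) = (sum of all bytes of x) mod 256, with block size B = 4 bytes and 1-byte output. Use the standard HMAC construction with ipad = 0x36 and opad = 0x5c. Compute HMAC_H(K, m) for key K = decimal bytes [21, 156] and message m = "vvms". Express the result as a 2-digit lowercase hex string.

Key decimal bytes [21, 156] = 15 9c is 2 bytes ≤ B = 4; zero-pad to 4 bytes: K' = 15 9c 00 00.
K' ⊕ ipad = 23 aa 36 36.  K' ⊕ opad = 49 c0 5c 5c.
Inner input = (K'⊕ipad) ∥ m = 23 aa 36 36 ∥ 76 76 6d 73.
Inner hash: sum = 35+170+54+54+118+118+109+115 = 773; mod 256 = 5 → 05.
Outer input = (K'⊕opad) ∥ inner = 49 c0 5c 5c ∥ 05.
Outer hash (tag): sum = 73+192+92+92+5 = 454; mod 256 = 198 → c6.

c6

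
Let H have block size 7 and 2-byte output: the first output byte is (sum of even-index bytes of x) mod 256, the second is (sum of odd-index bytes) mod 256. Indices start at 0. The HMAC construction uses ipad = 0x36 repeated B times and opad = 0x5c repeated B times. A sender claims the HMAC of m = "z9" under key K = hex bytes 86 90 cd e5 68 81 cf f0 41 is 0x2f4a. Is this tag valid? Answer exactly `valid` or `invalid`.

invalid

Key hex bytes 86 90 cd e5 68 81 cf f0 41 is 9 bytes > B = 7, so hash it first: H(key) = cb e6, then zero-pad to 7 bytes: K' = cb e6 00 00 00 00 00.
K' ⊕ ipad = fd d0 36 36 36 36 36; K' ⊕ opad = 97 ba 5c 5c 5c 5c 5c.
Inner hash: even-index sum = 472 mod 256 = 216; odd-index sum = 438 mod 256 = 182 → d8 b6.
Outer hash (recomputed tag): even-index sum = 609 mod 256 = 97; odd-index sum = 586 mod 256 = 74 → 61 4a.
Recomputed tag = 614a; claimed = 2f4a → mismatch.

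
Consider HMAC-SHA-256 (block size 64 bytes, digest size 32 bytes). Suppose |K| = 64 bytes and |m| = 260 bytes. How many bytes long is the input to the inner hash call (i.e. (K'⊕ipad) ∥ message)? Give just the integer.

Key is 64 ≤ 64 bytes, zero-padded: |K'| = 64.
Inner input = (K'⊕ipad) ∥ m → 64 + 260 = 324 bytes.

324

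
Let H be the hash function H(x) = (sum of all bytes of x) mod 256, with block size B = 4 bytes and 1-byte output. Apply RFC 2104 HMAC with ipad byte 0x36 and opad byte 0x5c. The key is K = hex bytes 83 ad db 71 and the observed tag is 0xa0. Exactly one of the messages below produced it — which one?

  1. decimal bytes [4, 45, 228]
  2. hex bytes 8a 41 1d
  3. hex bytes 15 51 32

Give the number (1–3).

3

Key hex bytes 83 ad db 71 is exactly B = 4 bytes: K' = 83 ad db 71.
K' ⊕ ipad = b5 9b ed 47; K' ⊕ opad = df f1 87 2d.
m1: inner = H(b5 9b ed 47 04 2d e4) = 99; tag = H(df f1 87 2d 99) = 1d
m2: inner = H(b5 9b ed 47 8a 41 1d) = 6c; tag = H(df f1 87 2d 6c) = f0
m3: inner = H(b5 9b ed 47 15 51 32) = 1c; tag = H(df f1 87 2d 1c) = a0 ← matches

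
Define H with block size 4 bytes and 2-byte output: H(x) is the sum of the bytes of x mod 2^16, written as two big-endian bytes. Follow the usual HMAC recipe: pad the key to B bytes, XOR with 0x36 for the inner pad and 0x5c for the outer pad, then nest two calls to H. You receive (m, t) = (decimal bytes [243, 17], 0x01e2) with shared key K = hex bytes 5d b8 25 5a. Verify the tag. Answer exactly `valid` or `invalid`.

valid

Key hex bytes 5d b8 25 5a is exactly B = 4 bytes: K' = 5d b8 25 5a.
K' ⊕ ipad = 6b 8e 13 6c; K' ⊕ opad = 01 e4 79 06.
Inner hash: sum = 107+142+19+108+243+17 = 636 → 02 7c.
Outer hash (recomputed tag): sum = 1+228+121+6+2+124 = 482 → 01 e2.
Recomputed tag = 01e2; claimed = 01e2 → match.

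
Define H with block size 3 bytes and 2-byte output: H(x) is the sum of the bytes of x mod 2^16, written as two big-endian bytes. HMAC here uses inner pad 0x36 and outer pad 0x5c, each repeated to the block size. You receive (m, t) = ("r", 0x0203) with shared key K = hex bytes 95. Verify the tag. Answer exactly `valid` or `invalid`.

valid

Key hex bytes 95 is 1 byte ≤ B = 3; zero-pad to 3 bytes: K' = 95 00 00.
K' ⊕ ipad = a3 36 36; K' ⊕ opad = c9 5c 5c.
Inner hash: sum = 163+54+54+114 = 385 → 01 81.
Outer hash (recomputed tag): sum = 201+92+92+1+129 = 515 → 02 03.
Recomputed tag = 0203; claimed = 0203 → match.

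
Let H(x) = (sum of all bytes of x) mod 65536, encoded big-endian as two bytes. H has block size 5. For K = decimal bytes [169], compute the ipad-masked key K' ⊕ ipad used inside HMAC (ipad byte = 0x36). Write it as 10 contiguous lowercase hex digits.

9f36363636

Key decimal bytes [169] = a9 is 1 byte ≤ B = 5; zero-pad to 5 bytes: K' = a9 00 00 00 00.
XOR each byte with 0x36: a9⊕36=9f, 00⊕36=36, 00⊕36=36, 00⊕36=36, 00⊕36=36.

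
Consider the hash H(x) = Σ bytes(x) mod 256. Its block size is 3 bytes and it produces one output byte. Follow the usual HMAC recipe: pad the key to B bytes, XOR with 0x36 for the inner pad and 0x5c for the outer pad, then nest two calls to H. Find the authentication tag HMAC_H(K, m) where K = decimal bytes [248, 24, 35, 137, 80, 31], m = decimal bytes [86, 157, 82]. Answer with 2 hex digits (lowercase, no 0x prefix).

fd

Key decimal bytes [248, 24, 35, 137, 80, 31] = f8 18 23 89 50 1f is 6 bytes > B = 3, so hash it first: H(key) = 2b, then zero-pad to 3 bytes: K' = 2b 00 00.
K' ⊕ ipad = 1d 36 36.  K' ⊕ opad = 77 5c 5c.
Inner input = (K'⊕ipad) ∥ m = 1d 36 36 ∥ 56 9d 52.
Inner hash: sum = 29+54+54+86+157+82 = 462; mod 256 = 206 → ce.
Outer input = (K'⊕opad) ∥ inner = 77 5c 5c ∥ ce.
Outer hash (tag): sum = 119+92+92+206 = 509; mod 256 = 253 → fd.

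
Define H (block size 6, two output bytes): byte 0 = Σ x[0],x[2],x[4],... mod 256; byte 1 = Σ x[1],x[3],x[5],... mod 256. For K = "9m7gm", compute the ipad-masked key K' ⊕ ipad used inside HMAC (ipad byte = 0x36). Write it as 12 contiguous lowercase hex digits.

Key "9m7gm" = 39 6d 37 67 6d is 5 bytes ≤ B = 6; zero-pad to 6 bytes: K' = 39 6d 37 67 6d 00.
XOR each byte with 0x36: 39⊕36=0f, 6d⊕36=5b, 37⊕36=01, 67⊕36=51, 6d⊕36=5b, 00⊕36=36.

0f5b01515b36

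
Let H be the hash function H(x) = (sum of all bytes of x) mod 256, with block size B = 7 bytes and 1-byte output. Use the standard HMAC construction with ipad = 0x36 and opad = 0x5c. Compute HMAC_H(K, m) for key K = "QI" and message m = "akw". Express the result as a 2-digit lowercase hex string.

25

Key "QI" = 51 49 is 2 bytes ≤ B = 7; zero-pad to 7 bytes: K' = 51 49 00 00 00 00 00.
K' ⊕ ipad = 67 7f 36 36 36 36 36.  K' ⊕ opad = 0d 15 5c 5c 5c 5c 5c.
Inner input = (K'⊕ipad) ∥ m = 67 7f 36 36 36 36 36 ∥ 61 6b 77.
Inner hash: sum = 103+127+54+54+54+54+54+97+107+119 = 823; mod 256 = 55 → 37.
Outer input = (K'⊕opad) ∥ inner = 0d 15 5c 5c 5c 5c 5c ∥ 37.
Outer hash (tag): sum = 13+21+92+92+92+92+92+55 = 549; mod 256 = 37 → 25.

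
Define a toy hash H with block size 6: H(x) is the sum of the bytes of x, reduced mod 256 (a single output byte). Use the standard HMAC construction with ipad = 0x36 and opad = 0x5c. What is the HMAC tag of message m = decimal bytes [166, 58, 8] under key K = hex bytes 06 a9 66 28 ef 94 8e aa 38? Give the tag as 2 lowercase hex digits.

Key hex bytes 06 a9 66 28 ef 94 8e aa 38 is 9 bytes > B = 6, so hash it first: H(key) = 30, then zero-pad to 6 bytes: K' = 30 00 00 00 00 00.
K' ⊕ ipad = 06 36 36 36 36 36.  K' ⊕ opad = 6c 5c 5c 5c 5c 5c.
Inner input = (K'⊕ipad) ∥ m = 06 36 36 36 36 36 ∥ a6 3a 08.
Inner hash: sum = 6+54+54+54+54+54+166+58+8 = 508; mod 256 = 252 → fc.
Outer input = (K'⊕opad) ∥ inner = 6c 5c 5c 5c 5c 5c ∥ fc.
Outer hash (tag): sum = 108+92+92+92+92+92+252 = 820; mod 256 = 52 → 34.

34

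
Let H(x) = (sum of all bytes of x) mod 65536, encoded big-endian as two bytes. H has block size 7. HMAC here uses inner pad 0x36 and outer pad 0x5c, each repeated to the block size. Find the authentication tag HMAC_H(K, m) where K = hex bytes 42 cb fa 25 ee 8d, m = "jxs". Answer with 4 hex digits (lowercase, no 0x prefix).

Key hex bytes 42 cb fa 25 ee 8d is 6 bytes ≤ B = 7; zero-pad to 7 bytes: K' = 42 cb fa 25 ee 8d 00.
K' ⊕ ipad = 74 fd cc 13 d8 bb 36.  K' ⊕ opad = 1e 97 a6 79 b2 d1 5c.
Inner input = (K'⊕ipad) ∥ m = 74 fd cc 13 d8 bb 36 ∥ 6a 78 73.
Inner hash: sum = 116+253+204+19+216+187+54+106+120+115 = 1390 → 05 6e.
Outer input = (K'⊕opad) ∥ inner = 1e 97 a6 79 b2 d1 5c ∥ 05 6e.
Outer hash (tag): sum = 30+151+166+121+178+209+92+5+110 = 1062 → 04 26.

0426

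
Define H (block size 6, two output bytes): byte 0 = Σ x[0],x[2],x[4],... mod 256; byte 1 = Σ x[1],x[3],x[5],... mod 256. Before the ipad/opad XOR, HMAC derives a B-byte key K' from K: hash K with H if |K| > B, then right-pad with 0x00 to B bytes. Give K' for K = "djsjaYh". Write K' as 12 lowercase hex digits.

|K| = 7 > B = 6, so first hash the key.
H(K): even-index sum = 416 mod 256 = 160; odd-index sum = 301 mod 256 = 45 → a0 2d.
Zero-pad H(K) = a0 2d to 6 bytes: K' = a0 2d 00 00 00 00.

a02d00000000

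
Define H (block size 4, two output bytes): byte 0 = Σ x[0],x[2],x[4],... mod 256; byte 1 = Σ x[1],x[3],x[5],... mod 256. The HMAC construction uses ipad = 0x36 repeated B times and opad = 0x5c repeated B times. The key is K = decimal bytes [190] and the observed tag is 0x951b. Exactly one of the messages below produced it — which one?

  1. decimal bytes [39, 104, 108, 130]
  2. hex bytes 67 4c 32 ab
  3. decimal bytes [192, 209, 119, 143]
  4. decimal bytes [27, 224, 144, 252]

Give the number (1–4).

2

Key decimal bytes [190] = be is 1 byte ≤ B = 4; zero-pad to 4 bytes: K' = be 00 00 00.
K' ⊕ ipad = 88 36 36 36; K' ⊕ opad = e2 5c 5c 5c.
m1: inner = H(88 36 36 36 27 68 6c 82) = 51 56; tag = H(e2 5c 5c 5c 51 56) = 8f0e
m2: inner = H(88 36 36 36 67 4c 32 ab) = 57 63; tag = H(e2 5c 5c 5c 57 63) = 951b ← matches
m3: inner = H(88 36 36 36 c0 d1 77 8f) = f5 cc; tag = H(e2 5c 5c 5c f5 cc) = 3384
m4: inner = H(88 36 36 36 1b e0 90 fc) = 69 48; tag = H(e2 5c 5c 5c 69 48) = a700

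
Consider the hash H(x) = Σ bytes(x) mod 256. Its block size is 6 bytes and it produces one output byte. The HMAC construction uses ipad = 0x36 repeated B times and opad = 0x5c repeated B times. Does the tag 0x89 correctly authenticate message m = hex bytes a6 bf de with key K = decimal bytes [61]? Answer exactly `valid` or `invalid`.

valid

Key decimal bytes [61] = 3d is 1 byte ≤ B = 6; zero-pad to 6 bytes: K' = 3d 00 00 00 00 00.
K' ⊕ ipad = 0b 36 36 36 36 36; K' ⊕ opad = 61 5c 5c 5c 5c 5c.
Inner hash: sum = 11+54+54+54+54+54+166+191+222 = 860; mod 256 = 92 → 5c.
Outer hash (recomputed tag): sum = 97+92+92+92+92+92+92 = 649; mod 256 = 137 → 89.
Recomputed tag = 89; claimed = 89 → match.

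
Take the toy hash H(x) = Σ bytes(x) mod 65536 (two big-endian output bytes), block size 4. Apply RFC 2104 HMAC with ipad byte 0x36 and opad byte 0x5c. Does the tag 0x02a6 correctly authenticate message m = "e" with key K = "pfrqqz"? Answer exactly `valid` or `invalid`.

Key "pfrqqz" = 70 66 72 71 71 7a is 6 bytes > B = 4, so hash it first: H(key) = 02 a4, then zero-pad to 4 bytes: K' = 02 a4 00 00.
K' ⊕ ipad = 34 92 36 36; K' ⊕ opad = 5e f8 5c 5c.
Inner hash: sum = 52+146+54+54+101 = 407 → 01 97.
Outer hash (recomputed tag): sum = 94+248+92+92+1+151 = 678 → 02 a6.
Recomputed tag = 02a6; claimed = 02a6 → match.

valid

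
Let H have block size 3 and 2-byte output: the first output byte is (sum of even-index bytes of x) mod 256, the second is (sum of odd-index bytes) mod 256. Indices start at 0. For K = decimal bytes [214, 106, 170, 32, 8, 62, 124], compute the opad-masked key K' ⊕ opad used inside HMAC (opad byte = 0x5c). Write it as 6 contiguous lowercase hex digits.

58945c

Key decimal bytes [214, 106, 170, 32, 8, 62, 124] = d6 6a aa 20 08 3e 7c is 7 bytes > B = 3, so hash it first: H(key) = 04 c8, then zero-pad to 3 bytes: K' = 04 c8 00.
XOR each byte with 0x5c: 04⊕5c=58, c8⊕5c=94, 00⊕5c=5c.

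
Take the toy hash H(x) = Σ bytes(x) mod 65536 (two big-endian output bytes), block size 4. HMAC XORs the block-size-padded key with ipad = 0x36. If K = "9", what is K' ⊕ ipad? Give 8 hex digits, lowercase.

Key "9" = 39 is 1 byte ≤ B = 4; zero-pad to 4 bytes: K' = 39 00 00 00.
XOR each byte with 0x36: 39⊕36=0f, 00⊕36=36, 00⊕36=36, 00⊕36=36.

0f363636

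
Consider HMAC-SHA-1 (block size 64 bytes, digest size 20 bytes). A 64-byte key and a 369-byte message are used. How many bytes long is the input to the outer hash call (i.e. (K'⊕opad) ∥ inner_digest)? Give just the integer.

84

Key is 64 ≤ 64 bytes, zero-padded: |K'| = 64.
Outer input = (K'⊕opad) ∥ H(inner) → 64 + 20 = 84 bytes.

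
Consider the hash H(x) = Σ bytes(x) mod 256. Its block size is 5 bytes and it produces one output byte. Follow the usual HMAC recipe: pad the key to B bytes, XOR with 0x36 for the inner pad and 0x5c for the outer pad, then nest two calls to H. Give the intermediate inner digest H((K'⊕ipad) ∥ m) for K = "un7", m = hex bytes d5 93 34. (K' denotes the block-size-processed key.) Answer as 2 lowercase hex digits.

Key "un7" = 75 6e 37 is 3 bytes ≤ B = 5; zero-pad to 5 bytes: K' = 75 6e 37 00 00.
K' ⊕ ipad = 43 58 01 36 36.
Inner input = 43 58 01 36 36 ∥ d5 93 34.
Inner hash: sum = 67+88+1+54+54+213+147+52 = 676; mod 256 = 164 → a4.

a4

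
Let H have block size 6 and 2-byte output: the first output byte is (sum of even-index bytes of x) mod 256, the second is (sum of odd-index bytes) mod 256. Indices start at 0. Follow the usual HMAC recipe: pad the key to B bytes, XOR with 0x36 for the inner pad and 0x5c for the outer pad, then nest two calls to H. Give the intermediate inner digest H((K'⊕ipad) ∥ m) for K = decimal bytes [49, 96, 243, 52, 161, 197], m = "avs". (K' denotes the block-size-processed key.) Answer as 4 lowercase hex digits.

Key decimal bytes [49, 96, 243, 52, 161, 197] = 31 60 f3 34 a1 c5 is exactly B = 6 bytes: K' = 31 60 f3 34 a1 c5.
K' ⊕ ipad = 07 56 c5 02 97 f3.
Inner input = 07 56 c5 02 97 f3 ∥ 61 76 73.
Inner hash: even-index sum = 567 mod 256 = 55; odd-index sum = 449 mod 256 = 193 → 37 c1.

37c1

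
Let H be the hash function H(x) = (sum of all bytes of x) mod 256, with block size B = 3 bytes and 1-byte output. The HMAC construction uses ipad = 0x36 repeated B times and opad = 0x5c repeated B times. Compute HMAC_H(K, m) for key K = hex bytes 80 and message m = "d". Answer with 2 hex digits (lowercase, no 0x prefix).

1a

Key hex bytes 80 is 1 byte ≤ B = 3; zero-pad to 3 bytes: K' = 80 00 00.
K' ⊕ ipad = b6 36 36.  K' ⊕ opad = dc 5c 5c.
Inner input = (K'⊕ipad) ∥ m = b6 36 36 ∥ 64.
Inner hash: sum = 182+54+54+100 = 390; mod 256 = 134 → 86.
Outer input = (K'⊕opad) ∥ inner = dc 5c 5c ∥ 86.
Outer hash (tag): sum = 220+92+92+134 = 538; mod 256 = 26 → 1a.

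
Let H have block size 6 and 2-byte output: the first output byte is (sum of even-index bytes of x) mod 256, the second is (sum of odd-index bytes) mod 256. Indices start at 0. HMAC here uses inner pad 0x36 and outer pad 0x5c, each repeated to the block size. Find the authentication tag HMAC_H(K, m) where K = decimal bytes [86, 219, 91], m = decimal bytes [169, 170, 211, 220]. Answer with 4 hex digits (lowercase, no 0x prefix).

Key decimal bytes [86, 219, 91] = 56 db 5b is 3 bytes ≤ B = 6; zero-pad to 6 bytes: K' = 56 db 5b 00 00 00.
K' ⊕ ipad = 60 ed 6d 36 36 36.  K' ⊕ opad = 0a 87 07 5c 5c 5c.
Inner input = (K'⊕ipad) ∥ m = 60 ed 6d 36 36 36 ∥ a9 aa d3 dc.
Inner hash: even-index sum = 639 mod 256 = 127; odd-index sum = 735 mod 256 = 223 → 7f df.
Outer input = (K'⊕opad) ∥ inner = 0a 87 07 5c 5c 5c ∥ 7f df.
Outer hash (tag): even-index sum = 236 mod 256 = 236; odd-index sum = 542 mod 256 = 30 → ec 1e.

ec1e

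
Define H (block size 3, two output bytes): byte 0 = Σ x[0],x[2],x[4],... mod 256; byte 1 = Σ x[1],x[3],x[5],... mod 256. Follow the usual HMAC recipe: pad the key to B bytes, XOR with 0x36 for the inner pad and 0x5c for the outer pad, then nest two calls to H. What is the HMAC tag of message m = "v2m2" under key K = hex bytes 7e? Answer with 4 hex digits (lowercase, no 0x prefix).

973e

Key hex bytes 7e is 1 byte ≤ B = 3; zero-pad to 3 bytes: K' = 7e 00 00.
K' ⊕ ipad = 48 36 36.  K' ⊕ opad = 22 5c 5c.
Inner input = (K'⊕ipad) ∥ m = 48 36 36 ∥ 76 32 6d 32.
Inner hash: even-index sum = 226 mod 256 = 226; odd-index sum = 281 mod 256 = 25 → e2 19.
Outer input = (K'⊕opad) ∥ inner = 22 5c 5c ∥ e2 19.
Outer hash (tag): even-index sum = 151 mod 256 = 151; odd-index sum = 318 mod 256 = 62 → 97 3e.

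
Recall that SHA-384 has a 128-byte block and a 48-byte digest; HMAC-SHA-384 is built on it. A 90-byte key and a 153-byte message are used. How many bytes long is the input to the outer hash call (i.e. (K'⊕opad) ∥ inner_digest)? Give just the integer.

Key is 90 ≤ 128 bytes, zero-padded: |K'| = 128.
Outer input = (K'⊕opad) ∥ H(inner) → 128 + 48 = 176 bytes.

176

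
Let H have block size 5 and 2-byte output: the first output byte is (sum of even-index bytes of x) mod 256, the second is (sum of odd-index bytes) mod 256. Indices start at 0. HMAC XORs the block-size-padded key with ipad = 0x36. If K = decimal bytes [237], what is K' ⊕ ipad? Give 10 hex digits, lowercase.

db36363636

Key decimal bytes [237] = ed is 1 byte ≤ B = 5; zero-pad to 5 bytes: K' = ed 00 00 00 00.
XOR each byte with 0x36: ed⊕36=db, 00⊕36=36, 00⊕36=36, 00⊕36=36, 00⊕36=36.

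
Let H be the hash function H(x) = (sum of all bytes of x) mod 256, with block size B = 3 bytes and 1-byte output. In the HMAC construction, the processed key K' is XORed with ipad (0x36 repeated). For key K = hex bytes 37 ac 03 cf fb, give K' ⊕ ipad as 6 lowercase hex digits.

863636

Key hex bytes 37 ac 03 cf fb is 5 bytes > B = 3, so hash it first: H(key) = b0, then zero-pad to 3 bytes: K' = b0 00 00.
XOR each byte with 0x36: b0⊕36=86, 00⊕36=36, 00⊕36=36.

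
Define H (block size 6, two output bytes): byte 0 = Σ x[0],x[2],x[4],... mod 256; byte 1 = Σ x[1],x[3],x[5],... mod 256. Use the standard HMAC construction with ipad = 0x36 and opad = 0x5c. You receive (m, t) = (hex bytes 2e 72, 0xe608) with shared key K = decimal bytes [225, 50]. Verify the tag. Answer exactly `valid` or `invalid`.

Key decimal bytes [225, 50] = e1 32 is 2 bytes ≤ B = 6; zero-pad to 6 bytes: K' = e1 32 00 00 00 00.
K' ⊕ ipad = d7 04 36 36 36 36; K' ⊕ opad = bd 6e 5c 5c 5c 5c.
Inner hash: even-index sum = 369 mod 256 = 113; odd-index sum = 226 mod 256 = 226 → 71 e2.
Outer hash (recomputed tag): even-index sum = 486 mod 256 = 230; odd-index sum = 520 mod 256 = 8 → e6 08.
Recomputed tag = e608; claimed = e608 → match.

valid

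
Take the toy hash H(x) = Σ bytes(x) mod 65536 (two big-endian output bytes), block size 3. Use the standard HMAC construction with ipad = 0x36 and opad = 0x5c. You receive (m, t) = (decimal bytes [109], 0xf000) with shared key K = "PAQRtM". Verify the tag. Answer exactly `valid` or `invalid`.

invalid

Key "PAQRtM" = 50 41 51 52 74 4d is 6 bytes > B = 3, so hash it first: H(key) = 01 f5, then zero-pad to 3 bytes: K' = 01 f5 00.
K' ⊕ ipad = 37 c3 36; K' ⊕ opad = 5d a9 5c.
Inner hash: sum = 55+195+54+109 = 413 → 01 9d.
Outer hash (recomputed tag): sum = 93+169+92+1+157 = 512 → 02 00.
Recomputed tag = 0200; claimed = f000 → mismatch.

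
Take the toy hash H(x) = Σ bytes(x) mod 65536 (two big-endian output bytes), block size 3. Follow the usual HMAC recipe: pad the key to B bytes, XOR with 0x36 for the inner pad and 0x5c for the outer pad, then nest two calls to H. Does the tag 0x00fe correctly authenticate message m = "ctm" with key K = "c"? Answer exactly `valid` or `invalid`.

valid

Key "c" = 63 is 1 byte ≤ B = 3; zero-pad to 3 bytes: K' = 63 00 00.
K' ⊕ ipad = 55 36 36; K' ⊕ opad = 3f 5c 5c.
Inner hash: sum = 85+54+54+99+116+109 = 517 → 02 05.
Outer hash (recomputed tag): sum = 63+92+92+2+5 = 254 → 00 fe.
Recomputed tag = 00fe; claimed = 00fe → match.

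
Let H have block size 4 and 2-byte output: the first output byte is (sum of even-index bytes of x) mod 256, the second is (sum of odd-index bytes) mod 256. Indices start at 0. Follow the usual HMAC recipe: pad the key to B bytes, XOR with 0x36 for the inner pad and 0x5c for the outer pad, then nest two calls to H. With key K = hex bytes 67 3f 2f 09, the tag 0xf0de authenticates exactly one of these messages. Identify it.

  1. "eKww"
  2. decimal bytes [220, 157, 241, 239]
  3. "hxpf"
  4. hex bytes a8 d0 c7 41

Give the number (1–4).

3

Key hex bytes 67 3f 2f 09 is exactly B = 4 bytes: K' = 67 3f 2f 09.
K' ⊕ ipad = 51 09 19 3f; K' ⊕ opad = 3b 63 73 55.
m1: inner = H(51 09 19 3f 65 4b 77 77) = 46 0a; tag = H(3b 63 73 55 46 0a) = f4c2
m2: inner = H(51 09 19 3f dc 9d f1 ef) = 37 d4; tag = H(3b 63 73 55 37 d4) = e58c
m3: inner = H(51 09 19 3f 68 78 70 66) = 42 26; tag = H(3b 63 73 55 42 26) = f0de ← matches
m4: inner = H(51 09 19 3f a8 d0 c7 41) = d9 59; tag = H(3b 63 73 55 d9 59) = 8711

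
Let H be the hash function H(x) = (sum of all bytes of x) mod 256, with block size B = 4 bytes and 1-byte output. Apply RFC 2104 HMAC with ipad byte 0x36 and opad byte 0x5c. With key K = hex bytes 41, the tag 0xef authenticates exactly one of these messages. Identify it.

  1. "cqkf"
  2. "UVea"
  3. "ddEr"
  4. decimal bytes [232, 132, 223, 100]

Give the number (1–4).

1

Key hex bytes 41 is 1 byte ≤ B = 4; zero-pad to 4 bytes: K' = 41 00 00 00.
K' ⊕ ipad = 77 36 36 36; K' ⊕ opad = 1d 5c 5c 5c.
m1: inner = H(77 36 36 36 63 71 6b 66) = be; tag = H(1d 5c 5c 5c be) = ef ← matches
m2: inner = H(77 36 36 36 55 56 65 61) = 8a; tag = H(1d 5c 5c 5c 8a) = bb
m3: inner = H(77 36 36 36 64 64 45 72) = 98; tag = H(1d 5c 5c 5c 98) = c9
m4: inner = H(77 36 36 36 e8 84 df 64) = c8; tag = H(1d 5c 5c 5c c8) = f9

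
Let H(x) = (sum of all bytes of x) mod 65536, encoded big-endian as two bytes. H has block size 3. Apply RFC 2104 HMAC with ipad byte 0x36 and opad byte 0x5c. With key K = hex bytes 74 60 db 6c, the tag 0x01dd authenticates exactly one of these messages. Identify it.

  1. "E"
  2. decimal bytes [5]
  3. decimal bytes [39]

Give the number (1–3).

Key hex bytes 74 60 db 6c is 4 bytes > B = 3, so hash it first: H(key) = 02 1b, then zero-pad to 3 bytes: K' = 02 1b 00.
K' ⊕ ipad = 34 2d 36; K' ⊕ opad = 5e 47 5c.
m1: inner = H(34 2d 36 45) = 00 dc; tag = H(5e 47 5c 00 dc) = 01dd ← matches
m2: inner = H(34 2d 36 05) = 00 9c; tag = H(5e 47 5c 00 9c) = 019d
m3: inner = H(34 2d 36 27) = 00 be; tag = H(5e 47 5c 00 be) = 01bf

1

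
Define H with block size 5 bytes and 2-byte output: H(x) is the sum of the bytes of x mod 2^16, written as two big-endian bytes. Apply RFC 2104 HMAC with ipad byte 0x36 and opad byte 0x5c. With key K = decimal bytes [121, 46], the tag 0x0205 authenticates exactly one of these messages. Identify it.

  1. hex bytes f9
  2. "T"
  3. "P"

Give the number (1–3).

3

Key decimal bytes [121, 46] = 79 2e is 2 bytes ≤ B = 5; zero-pad to 5 bytes: K' = 79 2e 00 00 00.
K' ⊕ ipad = 4f 18 36 36 36; K' ⊕ opad = 25 72 5c 5c 5c.
m1: inner = H(4f 18 36 36 36 f9) = 02 02; tag = H(25 72 5c 5c 5c 02 02) = 01af
m2: inner = H(4f 18 36 36 36 54) = 01 5d; tag = H(25 72 5c 5c 5c 01 5d) = 0209
m3: inner = H(4f 18 36 36 36 50) = 01 59; tag = H(25 72 5c 5c 5c 01 59) = 0205 ← matches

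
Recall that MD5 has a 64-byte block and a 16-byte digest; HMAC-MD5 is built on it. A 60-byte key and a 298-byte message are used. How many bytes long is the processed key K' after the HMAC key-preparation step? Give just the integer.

64

Key is 60 ≤ 64 bytes, zero-padded: |K'| = 64.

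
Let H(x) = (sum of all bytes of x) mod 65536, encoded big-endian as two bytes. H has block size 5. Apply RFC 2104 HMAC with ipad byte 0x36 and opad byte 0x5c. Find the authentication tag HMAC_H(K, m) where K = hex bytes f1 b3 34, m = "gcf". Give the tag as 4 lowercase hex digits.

03a8

Key hex bytes f1 b3 34 is 3 bytes ≤ B = 5; zero-pad to 5 bytes: K' = f1 b3 34 00 00.
K' ⊕ ipad = c7 85 02 36 36.  K' ⊕ opad = ad ef 68 5c 5c.
Inner input = (K'⊕ipad) ∥ m = c7 85 02 36 36 ∥ 67 63 66.
Inner hash: sum = 199+133+2+54+54+103+99+102 = 746 → 02 ea.
Outer input = (K'⊕opad) ∥ inner = ad ef 68 5c 5c ∥ 02 ea.
Outer hash (tag): sum = 173+239+104+92+92+2+234 = 936 → 03 a8.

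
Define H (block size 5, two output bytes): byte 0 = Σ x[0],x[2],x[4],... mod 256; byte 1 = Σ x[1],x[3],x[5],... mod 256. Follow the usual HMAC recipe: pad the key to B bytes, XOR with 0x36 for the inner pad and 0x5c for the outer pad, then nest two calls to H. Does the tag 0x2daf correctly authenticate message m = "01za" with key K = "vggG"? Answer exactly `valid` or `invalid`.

valid

Key "vggG" = 76 67 67 47 is 4 bytes ≤ B = 5; zero-pad to 5 bytes: K' = 76 67 67 47 00.
K' ⊕ ipad = 40 51 51 71 36; K' ⊕ opad = 2a 3b 3b 1b 5c.
Inner hash: even-index sum = 345 mod 256 = 89; odd-index sum = 364 mod 256 = 108 → 59 6c.
Outer hash (recomputed tag): even-index sum = 301 mod 256 = 45; odd-index sum = 175 mod 256 = 175 → 2d af.
Recomputed tag = 2daf; claimed = 2daf → match.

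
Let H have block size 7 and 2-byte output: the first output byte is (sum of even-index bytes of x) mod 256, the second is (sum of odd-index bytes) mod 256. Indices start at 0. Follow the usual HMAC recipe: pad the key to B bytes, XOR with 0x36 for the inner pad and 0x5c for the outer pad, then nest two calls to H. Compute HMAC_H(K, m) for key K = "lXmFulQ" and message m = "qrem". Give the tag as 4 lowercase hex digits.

a58c

Key "lXmFulQ" = 6c 58 6d 46 75 6c 51 is exactly B = 7 bytes: K' = 6c 58 6d 46 75 6c 51.
K' ⊕ ipad = 5a 6e 5b 70 43 5a 67.  K' ⊕ opad = 30 04 31 1a 29 30 0d.
Inner input = (K'⊕ipad) ∥ m = 5a 6e 5b 70 43 5a 67 ∥ 71 72 65 6d.
Inner hash: even-index sum = 574 mod 256 = 62; odd-index sum = 526 mod 256 = 14 → 3e 0e.
Outer input = (K'⊕opad) ∥ inner = 30 04 31 1a 29 30 0d ∥ 3e 0e.
Outer hash (tag): even-index sum = 165 mod 256 = 165; odd-index sum = 140 mod 256 = 140 → a5 8c.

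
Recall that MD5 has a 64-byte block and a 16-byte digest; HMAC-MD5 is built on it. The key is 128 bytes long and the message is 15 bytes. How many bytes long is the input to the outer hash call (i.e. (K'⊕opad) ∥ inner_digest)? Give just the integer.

Key is 128 > 64 bytes, so it is hashed to 16 bytes then zero-padded to 64: |K'| = 64.
Outer input = (K'⊕opad) ∥ H(inner) → 64 + 16 = 80 bytes.

80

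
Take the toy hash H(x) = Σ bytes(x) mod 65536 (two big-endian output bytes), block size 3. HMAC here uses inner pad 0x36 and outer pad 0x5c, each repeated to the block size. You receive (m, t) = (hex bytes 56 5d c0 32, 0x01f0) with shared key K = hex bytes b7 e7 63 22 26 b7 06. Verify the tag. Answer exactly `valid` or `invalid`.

invalid

Key hex bytes b7 e7 63 22 26 b7 06 is 7 bytes > B = 3, so hash it first: H(key) = 03 06, then zero-pad to 3 bytes: K' = 03 06 00.
K' ⊕ ipad = 35 30 36; K' ⊕ opad = 5f 5a 5c.
Inner hash: sum = 53+48+54+86+93+192+50 = 576 → 02 40.
Outer hash (recomputed tag): sum = 95+90+92+2+64 = 343 → 01 57.
Recomputed tag = 0157; claimed = 01f0 → mismatch.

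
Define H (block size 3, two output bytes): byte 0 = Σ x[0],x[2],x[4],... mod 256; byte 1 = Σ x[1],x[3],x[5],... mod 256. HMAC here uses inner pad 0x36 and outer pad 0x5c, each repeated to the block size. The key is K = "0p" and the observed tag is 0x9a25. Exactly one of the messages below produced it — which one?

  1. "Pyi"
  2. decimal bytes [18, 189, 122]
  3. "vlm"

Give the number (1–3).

2

Key "0p" = 30 70 is 2 bytes ≤ B = 3; zero-pad to 3 bytes: K' = 30 70 00.
K' ⊕ ipad = 06 46 36; K' ⊕ opad = 6c 2c 5c.
m1: inner = H(06 46 36 50 79 69) = b5 ff; tag = H(6c 2c 5c b5 ff) = c7e1
m2: inner = H(06 46 36 12 bd 7a) = f9 d2; tag = H(6c 2c 5c f9 d2) = 9a25 ← matches
m3: inner = H(06 46 36 76 6c 6d) = a8 29; tag = H(6c 2c 5c a8 29) = f1d4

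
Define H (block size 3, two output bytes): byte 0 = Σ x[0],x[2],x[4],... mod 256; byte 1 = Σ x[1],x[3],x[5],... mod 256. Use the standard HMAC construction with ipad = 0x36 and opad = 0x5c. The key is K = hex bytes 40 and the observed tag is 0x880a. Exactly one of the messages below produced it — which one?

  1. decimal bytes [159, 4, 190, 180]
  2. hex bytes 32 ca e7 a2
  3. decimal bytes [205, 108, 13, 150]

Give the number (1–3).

3

Key hex bytes 40 is 1 byte ≤ B = 3; zero-pad to 3 bytes: K' = 40 00 00.
K' ⊕ ipad = 76 36 36; K' ⊕ opad = 1c 5c 5c.
m1: inner = H(76 36 36 9f 04 be b4) = 64 93; tag = H(1c 5c 5c 64 93) = 0bc0
m2: inner = H(76 36 36 32 ca e7 a2) = 18 4f; tag = H(1c 5c 5c 18 4f) = c774
m3: inner = H(76 36 36 cd 6c 0d 96) = ae 10; tag = H(1c 5c 5c ae 10) = 880a ← matches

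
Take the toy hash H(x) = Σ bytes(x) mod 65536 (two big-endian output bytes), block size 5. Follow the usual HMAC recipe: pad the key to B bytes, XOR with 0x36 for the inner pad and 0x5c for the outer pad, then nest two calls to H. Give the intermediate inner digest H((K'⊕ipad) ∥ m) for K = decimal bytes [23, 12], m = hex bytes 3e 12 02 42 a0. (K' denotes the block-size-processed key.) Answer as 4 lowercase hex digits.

0231

Key decimal bytes [23, 12] = 17 0c is 2 bytes ≤ B = 5; zero-pad to 5 bytes: K' = 17 0c 00 00 00.
K' ⊕ ipad = 21 3a 36 36 36.
Inner input = 21 3a 36 36 36 ∥ 3e 12 02 42 a0.
Inner hash: sum = 33+58+54+54+54+62+18+2+66+160 = 561 → 02 31.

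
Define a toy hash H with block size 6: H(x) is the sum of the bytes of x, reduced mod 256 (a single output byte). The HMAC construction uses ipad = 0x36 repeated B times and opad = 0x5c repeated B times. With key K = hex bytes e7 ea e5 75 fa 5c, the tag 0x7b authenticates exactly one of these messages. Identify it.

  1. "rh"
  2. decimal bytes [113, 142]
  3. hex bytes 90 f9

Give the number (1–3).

Key hex bytes e7 ea e5 75 fa 5c is exactly B = 6 bytes: K' = e7 ea e5 75 fa 5c.
K' ⊕ ipad = d1 dc d3 43 cc 6a; K' ⊕ opad = bb b6 b9 29 a6 00.
m1: inner = H(d1 dc d3 43 cc 6a 72 68) = d3; tag = H(bb b6 b9 29 a6 00 d3) = cc
m2: inner = H(d1 dc d3 43 cc 6a 71 8e) = f8; tag = H(bb b6 b9 29 a6 00 f8) = f1
m3: inner = H(d1 dc d3 43 cc 6a 90 f9) = 82; tag = H(bb b6 b9 29 a6 00 82) = 7b ← matches

3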